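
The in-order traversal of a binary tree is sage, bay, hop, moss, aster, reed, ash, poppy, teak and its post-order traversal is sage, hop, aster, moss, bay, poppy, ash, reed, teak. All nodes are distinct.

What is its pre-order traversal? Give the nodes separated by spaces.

The last element of post-order is the root; it splits in-order into left and right subtrees.
Root teak: left subtree has 8 nodes {sage, bay, hop, moss, aster, reed, ash, poppy}, right has 0 { }.
  Root reed: left subtree has 5 nodes {sage, bay, hop, moss, aster}, right has 2 {ash, poppy}.
    Root bay: left subtree has 1 node {sage}, right has 3 {hop, moss, aster}.
      Root moss: left subtree has 1 node {hop}, right has 1 {aster}.
    Root ash: left subtree has 0 nodes { }, right has 1 {poppy}.

teak reed bay sage moss hop aster ash poppy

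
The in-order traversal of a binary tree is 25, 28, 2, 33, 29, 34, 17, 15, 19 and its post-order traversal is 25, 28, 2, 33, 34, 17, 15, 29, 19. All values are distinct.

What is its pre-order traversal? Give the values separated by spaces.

19 29 33 2 28 25 15 17 34

The last element of post-order is the root; it splits in-order into left and right subtrees.
Root 19: left subtree has 8 nodes {25, 28, 2, 33, 29, 34, 17, 15}, right has 0 { }.
  Root 29: left subtree has 4 nodes {25, 28, 2, 33}, right has 3 {34, 17, 15}.
    Root 33: left subtree has 3 nodes {25, 28, 2}, right has 0 { }.
      Root 2: left subtree has 2 nodes {25, 28}, right has 0 { }.
        Root 28: left subtree has 1 node {25}, right has 0 { }.
    Root 15: left subtree has 2 nodes {34, 17}, right has 0 { }.
      Root 17: left subtree has 1 node {34}, right has 0 { }.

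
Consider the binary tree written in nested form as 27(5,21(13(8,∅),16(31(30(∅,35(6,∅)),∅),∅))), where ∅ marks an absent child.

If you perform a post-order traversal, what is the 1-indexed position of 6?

4

Post-order visits the left subtree, then the right subtree, then the node.
At 27: go left to 5.
  5 is a leaf — visit 5.
At 27: go right to 21.
  At 21: go left to 13.
    At 13: go left to 8.
      8 is a leaf — visit 8.
    At 13: no right child.
    Visit 13.
  At 21: go right to 16.
    At 16: go left to 31.
      At 31: go left to 30.
        At 30: no left child.
        At 30: go right to 35.
          At 35: go left to 6.
            6 is a leaf — visit 6.
          At 35: no right child.
          Visit 35.
        Visit 30.
      At 31: no right child.
      Visit 31.
    At 16: no right child.
    Visit 16.
  Visit 21.
Visit 27.
Full post-order sequence: 5, 8, 13, 6, 35, 30, 31, 16, 21, 27.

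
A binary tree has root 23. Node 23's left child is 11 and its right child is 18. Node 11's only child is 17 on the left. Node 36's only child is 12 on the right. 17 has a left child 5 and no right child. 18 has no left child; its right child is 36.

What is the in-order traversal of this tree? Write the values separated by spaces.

In-order visits the left subtree, then the node, then the right subtree.
At 23: go left to 11.
  At 11: go left to 17.
    At 17: go left to 5.
      5 is a leaf — visit 5.
    Visit 17.
    At 17: no right child.
  Visit 11.
  At 11: no right child.
Visit 23.
At 23: go right to 18.
  At 18: no left child.
  Visit 18.
  At 18: go right to 36.
    At 36: no left child.
    Visit 36.
    At 36: go right to 12.
      12 is a leaf — visit 12.

5 17 11 23 18 36 12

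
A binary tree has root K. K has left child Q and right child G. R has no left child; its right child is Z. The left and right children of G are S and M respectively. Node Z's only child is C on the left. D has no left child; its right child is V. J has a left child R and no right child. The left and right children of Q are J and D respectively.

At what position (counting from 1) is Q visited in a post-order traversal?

7

Post-order visits the left subtree, then the right subtree, then the node.
At K: go left to Q.
  At Q: go left to J.
    At J: go left to R.
      At R: no left child.
      At R: go right to Z.
        At Z: go left to C.
          C is a leaf — visit C.
        At Z: no right child.
        Visit Z.
      Visit R.
    At J: no right child.
    Visit J.
  At Q: go right to D.
    At D: no left child.
    At D: go right to V.
      V is a leaf — visit V.
    Visit D.
  Visit Q.
At K: go right to G.
  At G: go left to S.
    S is a leaf — visit S.
  At G: go right to M.
    M is a leaf — visit M.
  Visit G.
Visit K.
Full post-order sequence: C, Z, R, J, V, D, Q, S, M, G, K.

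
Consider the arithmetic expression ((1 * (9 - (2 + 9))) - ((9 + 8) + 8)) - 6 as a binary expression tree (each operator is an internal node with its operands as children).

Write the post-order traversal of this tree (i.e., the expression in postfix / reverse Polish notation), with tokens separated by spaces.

1 9 2 9 + - * 9 8 + 8 + - 6 -

Post-order on an expression tree gives postfix notation: for each operator, emit left operand, right operand, then the operator.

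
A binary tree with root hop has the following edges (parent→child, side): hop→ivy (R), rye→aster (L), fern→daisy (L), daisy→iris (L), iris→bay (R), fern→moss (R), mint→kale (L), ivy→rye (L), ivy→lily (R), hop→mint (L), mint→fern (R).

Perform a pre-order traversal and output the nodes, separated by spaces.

Pre-order visits the node, then its left subtree, then its right subtree.
Visit hop.
At hop: go left to mint.
  Visit mint.
  At mint: go left to kale.
    kale is a leaf — visit kale.
  At mint: go right to fern.
    Visit fern.
    At fern: go left to daisy.
      Visit daisy.
      At daisy: go left to iris.
        Visit iris.
        At iris: no left child.
        At iris: go right to bay.
          bay is a leaf — visit bay.
      At daisy: no right child.
    At fern: go right to moss.
      moss is a leaf — visit moss.
At hop: go right to ivy.
  Visit ivy.
  At ivy: go left to rye.
    Visit rye.
    At rye: go left to aster.
      aster is a leaf — visit aster.
    At rye: no right child.
  At ivy: go right to lily.
    lily is a leaf — visit lily.

hop mint kale fern daisy iris bay moss ivy rye aster lily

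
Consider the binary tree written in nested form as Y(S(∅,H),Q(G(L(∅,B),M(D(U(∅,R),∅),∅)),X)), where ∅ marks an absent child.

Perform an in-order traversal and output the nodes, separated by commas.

In-order visits the left subtree, then the node, then the right subtree.
At Y: go left to S.
  At S: no left child.
  Visit S.
  At S: go right to H.
    H is a leaf — visit H.
Visit Y.
At Y: go right to Q.
  At Q: go left to G.
    At G: go left to L.
      At L: no left child.
      Visit L.
      At L: go right to B.
        B is a leaf — visit B.
    Visit G.
    At G: go right to M.
      At M: go left to D.
        At D: go left to U.
          At U: no left child.
          Visit U.
          At U: go right to R.
            R is a leaf — visit R.
        Visit D.
        At D: no right child.
      Visit M.
      At M: no right child.
  Visit Q.
  At Q: go right to X.
    X is a leaf — visit X.

S, H, Y, L, B, G, U, R, D, M, Q, X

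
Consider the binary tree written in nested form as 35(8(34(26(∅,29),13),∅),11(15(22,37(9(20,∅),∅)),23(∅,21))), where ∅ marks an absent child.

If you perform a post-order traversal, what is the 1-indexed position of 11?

13

Post-order visits the left subtree, then the right subtree, then the node.
At 35: go left to 8.
  At 8: go left to 34.
    At 34: go left to 26.
      At 26: no left child.
      At 26: go right to 29.
        29 is a leaf — visit 29.
      Visit 26.
    At 34: go right to 13.
      13 is a leaf — visit 13.
    Visit 34.
  At 8: no right child.
  Visit 8.
At 35: go right to 11.
  At 11: go left to 15.
    At 15: go left to 22.
      22 is a leaf — visit 22.
    At 15: go right to 37.
      At 37: go left to 9.
        At 9: go left to 20.
          20 is a leaf — visit 20.
        At 9: no right child.
        Visit 9.
      At 37: no right child.
      Visit 37.
    Visit 15.
  At 11: go right to 23.
    At 23: no left child.
    At 23: go right to 21.
      21 is a leaf — visit 21.
    Visit 23.
  Visit 11.
Visit 35.
Full post-order sequence: 29, 26, 13, 34, 8, 22, 20, 9, 37, 15, 21, 23, 11, 35.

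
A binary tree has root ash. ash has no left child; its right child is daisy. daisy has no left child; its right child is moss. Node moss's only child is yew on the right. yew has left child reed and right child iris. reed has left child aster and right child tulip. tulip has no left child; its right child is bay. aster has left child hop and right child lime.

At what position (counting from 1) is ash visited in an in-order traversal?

1

In-order visits the left subtree, then the node, then the right subtree.
At ash: no left child.
Visit ash.
At ash: go right to daisy.
  At daisy: no left child.
  Visit daisy.
  At daisy: go right to moss.
    At moss: no left child.
    Visit moss.
    At moss: go right to yew.
      At yew: go left to reed.
        At reed: go left to aster.
          At aster: go left to hop.
            hop is a leaf — visit hop.
          Visit aster.
          At aster: go right to lime.
            lime is a leaf — visit lime.
        Visit reed.
        At reed: go right to tulip.
          At tulip: no left child.
          Visit tulip.
          At tulip: go right to bay.
            bay is a leaf — visit bay.
      Visit yew.
      At yew: go right to iris.
        iris is a leaf — visit iris.
Full in-order sequence: ash, daisy, moss, hop, aster, lime, reed, tulip, bay, yew, iris.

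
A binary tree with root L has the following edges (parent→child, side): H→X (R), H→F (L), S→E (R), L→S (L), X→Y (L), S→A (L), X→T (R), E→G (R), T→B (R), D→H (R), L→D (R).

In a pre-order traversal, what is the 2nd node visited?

Pre-order visits the node, then its left subtree, then its right subtree.
Visit L.
At L: go left to S.
  Visit S.
  At S: go left to A.
    A is a leaf — visit A.
  At S: go right to E.
    Visit E.
    At E: no left child.
    At E: go right to G.
      G is a leaf — visit G.
At L: go right to D.
  Visit D.
  At D: no left child.
  At D: go right to H.
    Visit H.
    At H: go left to F.
      F is a leaf — visit F.
    At H: go right to X.
      Visit X.
      At X: go left to Y.
        Y is a leaf — visit Y.
      At X: go right to T.
        Visit T.
        At T: no left child.
        At T: go right to B.
          B is a leaf — visit B.
Full pre-order sequence: L, S, A, E, G, D, H, F, X, Y, T, B.

S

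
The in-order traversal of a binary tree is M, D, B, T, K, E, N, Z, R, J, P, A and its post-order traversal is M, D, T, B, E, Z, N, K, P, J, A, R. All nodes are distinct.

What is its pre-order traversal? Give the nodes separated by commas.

R, K, B, D, M, T, N, E, Z, A, J, P

The last element of post-order is the root; it splits in-order into left and right subtrees.
Root R: left subtree has 8 nodes {M, D, B, T, K, E, N, Z}, right has 3 {J, P, A}.
  Root K: left subtree has 4 nodes {M, D, B, T}, right has 3 {E, N, Z}.
    Root B: left subtree has 2 nodes {M, D}, right has 1 {T}.
      Root D: left subtree has 1 node {M}, right has 0 { }.
    Root N: left subtree has 1 node {E}, right has 1 {Z}.
  Root A: left subtree has 2 nodes {J, P}, right has 0 { }.
    Root J: left subtree has 0 nodes { }, right has 1 {P}.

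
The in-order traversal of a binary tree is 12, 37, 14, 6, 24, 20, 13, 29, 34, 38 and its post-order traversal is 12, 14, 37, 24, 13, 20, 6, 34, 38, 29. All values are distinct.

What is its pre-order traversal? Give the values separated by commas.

29, 6, 37, 12, 14, 20, 24, 13, 38, 34

The last element of post-order is the root; it splits in-order into left and right subtrees.
Root 29: left subtree has 7 nodes {12, 37, 14, 6, 24, 20, 13}, right has 2 {34, 38}.
  Root 6: left subtree has 3 nodes {12, 37, 14}, right has 3 {24, 20, 13}.
    Root 37: left subtree has 1 node {12}, right has 1 {14}.
    Root 20: left subtree has 1 node {24}, right has 1 {13}.
  Root 38: left subtree has 1 node {34}, right has 0 { }.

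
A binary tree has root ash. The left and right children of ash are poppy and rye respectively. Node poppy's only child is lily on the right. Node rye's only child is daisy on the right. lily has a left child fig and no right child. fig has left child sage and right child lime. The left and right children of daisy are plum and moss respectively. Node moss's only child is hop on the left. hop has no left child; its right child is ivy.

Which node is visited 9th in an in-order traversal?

In-order visits the left subtree, then the node, then the right subtree.
At ash: go left to poppy.
  At poppy: no left child.
  Visit poppy.
  At poppy: go right to lily.
    At lily: go left to fig.
      At fig: go left to sage.
        sage is a leaf — visit sage.
      Visit fig.
      At fig: go right to lime.
        lime is a leaf — visit lime.
    Visit lily.
    At lily: no right child.
Visit ash.
At ash: go right to rye.
  At rye: no left child.
  Visit rye.
  At rye: go right to daisy.
    At daisy: go left to plum.
      plum is a leaf — visit plum.
    Visit daisy.
    At daisy: go right to moss.
      At moss: go left to hop.
        At hop: no left child.
        Visit hop.
        At hop: go right to ivy.
          ivy is a leaf — visit ivy.
      Visit moss.
      At moss: no right child.
Full in-order sequence: poppy, sage, fig, lime, lily, ash, rye, plum, daisy, hop, ivy, moss.

daisy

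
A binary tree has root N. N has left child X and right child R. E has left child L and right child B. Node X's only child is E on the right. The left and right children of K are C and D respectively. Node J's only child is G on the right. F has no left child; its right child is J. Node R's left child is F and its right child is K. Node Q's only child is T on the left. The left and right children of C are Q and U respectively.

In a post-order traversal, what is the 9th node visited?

Q

Post-order visits the left subtree, then the right subtree, then the node.
At N: go left to X.
  At X: no left child.
  At X: go right to E.
    At E: go left to L.
      L is a leaf — visit L.
    At E: go right to B.
      B is a leaf — visit B.
    Visit E.
  Visit X.
At N: go right to R.
  At R: go left to F.
    At F: no left child.
    At F: go right to J.
      At J: no left child.
      At J: go right to G.
        G is a leaf — visit G.
      Visit J.
    Visit F.
  At R: go right to K.
    At K: go left to C.
      At C: go left to Q.
        At Q: go left to T.
          T is a leaf — visit T.
        At Q: no right child.
        Visit Q.
      At C: go right to U.
        U is a leaf — visit U.
      Visit C.
    At K: go right to D.
      D is a leaf — visit D.
    Visit K.
  Visit R.
Visit N.
Full post-order sequence: L, B, E, X, G, J, F, T, Q, U, C, D, K, R, N.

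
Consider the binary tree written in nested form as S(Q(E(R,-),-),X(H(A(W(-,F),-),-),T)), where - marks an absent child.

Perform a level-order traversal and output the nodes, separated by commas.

S, Q, X, E, H, T, R, A, W, F

Level-order visits nodes level by level from the root, left to right within each level.
Level 0: S
Level 1: Q, X
Level 2: E, H, T
Level 3: R, A
Level 4: W
Level 5: F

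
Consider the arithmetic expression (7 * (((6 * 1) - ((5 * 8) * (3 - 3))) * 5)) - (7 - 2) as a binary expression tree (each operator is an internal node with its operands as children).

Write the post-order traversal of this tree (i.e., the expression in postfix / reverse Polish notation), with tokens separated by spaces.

7 6 1 * 5 8 * 3 3 - * - 5 * * 7 2 - -

Post-order on an expression tree gives postfix notation: for each operator, emit left operand, right operand, then the operator.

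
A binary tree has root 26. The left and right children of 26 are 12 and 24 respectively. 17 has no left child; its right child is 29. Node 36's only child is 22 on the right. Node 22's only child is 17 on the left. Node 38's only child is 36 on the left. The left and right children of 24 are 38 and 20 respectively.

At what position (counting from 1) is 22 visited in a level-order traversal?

Level-order visits nodes level by level from the root, left to right within each level.
Level 0: 26
Level 1: 12, 24
Level 2: 38, 20
Level 3: 36
Level 4: 22
Level 5: 17
Level 6: 29
Full level-order sequence: 26, 12, 24, 38, 20, 36, 22, 17, 29.

7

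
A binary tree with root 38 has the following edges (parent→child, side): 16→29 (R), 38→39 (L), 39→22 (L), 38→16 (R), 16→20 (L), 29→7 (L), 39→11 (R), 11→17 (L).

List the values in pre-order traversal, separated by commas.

Pre-order visits the node, then its left subtree, then its right subtree.
Visit 38.
At 38: go left to 39.
  Visit 39.
  At 39: go left to 22.
    22 is a leaf — visit 22.
  At 39: go right to 11.
    Visit 11.
    At 11: go left to 17.
      17 is a leaf — visit 17.
    At 11: no right child.
At 38: go right to 16.
  Visit 16.
  At 16: go left to 20.
    20 is a leaf — visit 20.
  At 16: go right to 29.
    Visit 29.
    At 29: go left to 7.
      7 is a leaf — visit 7.
    At 29: no right child.

38, 39, 22, 11, 17, 16, 20, 29, 7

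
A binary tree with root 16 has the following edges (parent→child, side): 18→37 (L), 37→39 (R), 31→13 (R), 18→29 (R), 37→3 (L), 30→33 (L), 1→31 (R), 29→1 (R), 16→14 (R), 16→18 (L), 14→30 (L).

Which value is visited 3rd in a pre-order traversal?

Pre-order visits the node, then its left subtree, then its right subtree.
Visit 16.
At 16: go left to 18.
  Visit 18.
  At 18: go left to 37.
    Visit 37.
    At 37: go left to 3.
      3 is a leaf — visit 3.
    At 37: go right to 39.
      39 is a leaf — visit 39.
  At 18: go right to 29.
    Visit 29.
    At 29: no left child.
    At 29: go right to 1.
      Visit 1.
      At 1: no left child.
      At 1: go right to 31.
        Visit 31.
        At 31: no left child.
        At 31: go right to 13.
          13 is a leaf — visit 13.
At 16: go right to 14.
  Visit 14.
  At 14: go left to 30.
    Visit 30.
    At 30: go left to 33.
      33 is a leaf — visit 33.
    At 30: no right child.
  At 14: no right child.
Full pre-order sequence: 16, 18, 37, 3, 39, 29, 1, 31, 13, 14, 30, 33.

37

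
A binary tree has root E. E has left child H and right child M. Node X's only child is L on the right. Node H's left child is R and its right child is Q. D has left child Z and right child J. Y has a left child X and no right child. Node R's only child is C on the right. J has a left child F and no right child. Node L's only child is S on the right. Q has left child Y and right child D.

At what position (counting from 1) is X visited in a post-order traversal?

5

Post-order visits the left subtree, then the right subtree, then the node.
At E: go left to H.
  At H: go left to R.
    At R: no left child.
    At R: go right to C.
      C is a leaf — visit C.
    Visit R.
  At H: go right to Q.
    At Q: go left to Y.
      At Y: go left to X.
        At X: no left child.
        At X: go right to L.
          At L: no left child.
          At L: go right to S.
            S is a leaf — visit S.
          Visit L.
        Visit X.
      At Y: no right child.
      Visit Y.
    At Q: go right to D.
      At D: go left to Z.
        Z is a leaf — visit Z.
      At D: go right to J.
        At J: go left to F.
          F is a leaf — visit F.
        At J: no right child.
        Visit J.
      Visit D.
    Visit Q.
  Visit H.
At E: go right to M.
  M is a leaf — visit M.
Visit E.
Full post-order sequence: C, R, S, L, X, Y, Z, F, J, D, Q, H, M, E.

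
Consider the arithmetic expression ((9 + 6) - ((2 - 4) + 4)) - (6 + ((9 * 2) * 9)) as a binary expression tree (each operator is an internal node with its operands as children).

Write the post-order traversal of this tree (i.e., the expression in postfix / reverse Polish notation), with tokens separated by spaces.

Post-order on an expression tree gives postfix notation: for each operator, emit left operand, right operand, then the operator.

9 6 + 2 4 - 4 + - 6 9 2 * 9 * + -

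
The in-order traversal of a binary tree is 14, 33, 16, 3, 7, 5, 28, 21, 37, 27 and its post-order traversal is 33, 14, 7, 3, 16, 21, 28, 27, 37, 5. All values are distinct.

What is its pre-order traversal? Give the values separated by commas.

The last element of post-order is the root; it splits in-order into left and right subtrees.
Root 5: left subtree has 5 nodes {14, 33, 16, 3, 7}, right has 4 {28, 21, 37, 27}.
  Root 16: left subtree has 2 nodes {14, 33}, right has 2 {3, 7}.
    Root 14: left subtree has 0 nodes { }, right has 1 {33}.
    Root 3: left subtree has 0 nodes { }, right has 1 {7}.
  Root 37: left subtree has 2 nodes {28, 21}, right has 1 {27}.
    Root 28: left subtree has 0 nodes { }, right has 1 {21}.

5, 16, 14, 33, 3, 7, 37, 28, 21, 27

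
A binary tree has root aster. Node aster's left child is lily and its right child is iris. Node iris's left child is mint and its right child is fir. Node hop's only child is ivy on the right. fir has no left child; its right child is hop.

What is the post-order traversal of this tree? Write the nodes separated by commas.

Post-order visits the left subtree, then the right subtree, then the node.
At aster: go left to lily.
  lily is a leaf — visit lily.
At aster: go right to iris.
  At iris: go left to mint.
    mint is a leaf — visit mint.
  At iris: go right to fir.
    At fir: no left child.
    At fir: go right to hop.
      At hop: no left child.
      At hop: go right to ivy.
        ivy is a leaf — visit ivy.
      Visit hop.
    Visit fir.
  Visit iris.
Visit aster.

lily, mint, ivy, hop, fir, iris, aster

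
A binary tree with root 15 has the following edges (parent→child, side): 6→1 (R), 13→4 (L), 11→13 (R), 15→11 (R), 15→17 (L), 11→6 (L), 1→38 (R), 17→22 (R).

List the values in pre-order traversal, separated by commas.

Pre-order visits the node, then its left subtree, then its right subtree.
Visit 15.
At 15: go left to 17.
  Visit 17.
  At 17: no left child.
  At 17: go right to 22.
    22 is a leaf — visit 22.
At 15: go right to 11.
  Visit 11.
  At 11: go left to 6.
    Visit 6.
    At 6: no left child.
    At 6: go right to 1.
      Visit 1.
      At 1: no left child.
      At 1: go right to 38.
        38 is a leaf — visit 38.
  At 11: go right to 13.
    Visit 13.
    At 13: go left to 4.
      4 is a leaf — visit 4.
    At 13: no right child.

15, 17, 22, 11, 6, 1, 38, 13, 4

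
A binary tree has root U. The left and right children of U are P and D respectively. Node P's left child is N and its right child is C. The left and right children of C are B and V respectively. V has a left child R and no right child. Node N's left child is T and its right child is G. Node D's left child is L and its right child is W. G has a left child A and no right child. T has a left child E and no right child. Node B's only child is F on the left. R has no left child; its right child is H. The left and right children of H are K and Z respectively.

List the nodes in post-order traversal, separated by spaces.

Post-order visits the left subtree, then the right subtree, then the node.
At U: go left to P.
  At P: go left to N.
    At N: go left to T.
      At T: go left to E.
        E is a leaf — visit E.
      At T: no right child.
      Visit T.
    At N: go right to G.
      At G: go left to A.
        A is a leaf — visit A.
      At G: no right child.
      Visit G.
    Visit N.
  At P: go right to C.
    At C: go left to B.
      At B: go left to F.
        F is a leaf — visit F.
      At B: no right child.
      Visit B.
    At C: go right to V.
      At V: go left to R.
        At R: no left child.
        At R: go right to H.
          At H: go left to K.
            K is a leaf — visit K.
          At H: go right to Z.
            Z is a leaf — visit Z.
          Visit H.
        Visit R.
      At V: no right child.
      Visit V.
    Visit C.
  Visit P.
At U: go right to D.
  At D: go left to L.
    L is a leaf — visit L.
  At D: go right to W.
    W is a leaf — visit W.
  Visit D.
Visit U.

E T A G N F B K Z H R V C P L W D U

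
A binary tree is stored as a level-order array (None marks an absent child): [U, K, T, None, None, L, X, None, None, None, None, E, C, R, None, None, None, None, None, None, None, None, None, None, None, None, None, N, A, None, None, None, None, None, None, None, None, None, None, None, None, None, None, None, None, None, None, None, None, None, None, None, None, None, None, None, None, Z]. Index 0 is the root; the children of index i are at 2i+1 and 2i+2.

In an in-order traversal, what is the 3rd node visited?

E

In-order visits the left subtree, then the node, then the right subtree.
At U: go left to K.
  K is a leaf — visit K.
Visit U.
At U: go right to T.
  At T: go left to L.
    At L: go left to E.
      E is a leaf — visit E.
    Visit L.
    At L: go right to C.
      C is a leaf — visit C.
  Visit T.
  At T: go right to X.
    At X: go left to R.
      At R: go left to N.
        N is a leaf — visit N.
      Visit R.
      At R: go right to A.
        At A: go left to Z.
          Z is a leaf — visit Z.
        Visit A.
        At A: no right child.
    Visit X.
    At X: no right child.
Full in-order sequence: K, U, E, L, C, T, N, R, Z, A, X.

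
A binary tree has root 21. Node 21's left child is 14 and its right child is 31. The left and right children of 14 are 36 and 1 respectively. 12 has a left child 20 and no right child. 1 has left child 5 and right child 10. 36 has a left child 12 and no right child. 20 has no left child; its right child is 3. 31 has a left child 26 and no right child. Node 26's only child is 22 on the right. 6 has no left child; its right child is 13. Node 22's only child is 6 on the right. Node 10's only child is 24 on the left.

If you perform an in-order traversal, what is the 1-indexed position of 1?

In-order visits the left subtree, then the node, then the right subtree.
At 21: go left to 14.
  At 14: go left to 36.
    At 36: go left to 12.
      At 12: go left to 20.
        At 20: no left child.
        Visit 20.
        At 20: go right to 3.
          3 is a leaf — visit 3.
      Visit 12.
      At 12: no right child.
    Visit 36.
    At 36: no right child.
  Visit 14.
  At 14: go right to 1.
    At 1: go left to 5.
      5 is a leaf — visit 5.
    Visit 1.
    At 1: go right to 10.
      At 10: go left to 24.
        24 is a leaf — visit 24.
      Visit 10.
      At 10: no right child.
Visit 21.
At 21: go right to 31.
  At 31: go left to 26.
    At 26: no left child.
    Visit 26.
    At 26: go right to 22.
      At 22: no left child.
      Visit 22.
      At 22: go right to 6.
        At 6: no left child.
        Visit 6.
        At 6: go right to 13.
          13 is a leaf — visit 13.
  Visit 31.
  At 31: no right child.
Full in-order sequence: 20, 3, 12, 36, 14, 5, 1, 24, 10, 21, 26, 22, 6, 13, 31.

7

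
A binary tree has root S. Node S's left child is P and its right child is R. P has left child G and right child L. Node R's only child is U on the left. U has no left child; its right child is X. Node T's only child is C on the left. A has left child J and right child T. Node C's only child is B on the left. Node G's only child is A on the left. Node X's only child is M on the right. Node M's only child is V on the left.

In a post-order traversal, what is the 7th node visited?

L

Post-order visits the left subtree, then the right subtree, then the node.
At S: go left to P.
  At P: go left to G.
    At G: go left to A.
      At A: go left to J.
        J is a leaf — visit J.
      At A: go right to T.
        At T: go left to C.
          At C: go left to B.
            B is a leaf — visit B.
          At C: no right child.
          Visit C.
        At T: no right child.
        Visit T.
      Visit A.
    At G: no right child.
    Visit G.
  At P: go right to L.
    L is a leaf — visit L.
  Visit P.
At S: go right to R.
  At R: go left to U.
    At U: no left child.
    At U: go right to X.
      At X: no left child.
      At X: go right to M.
        At M: go left to V.
          V is a leaf — visit V.
        At M: no right child.
        Visit M.
      Visit X.
    Visit U.
  At R: no right child.
  Visit R.
Visit S.
Full post-order sequence: J, B, C, T, A, G, L, P, V, M, X, U, R, S.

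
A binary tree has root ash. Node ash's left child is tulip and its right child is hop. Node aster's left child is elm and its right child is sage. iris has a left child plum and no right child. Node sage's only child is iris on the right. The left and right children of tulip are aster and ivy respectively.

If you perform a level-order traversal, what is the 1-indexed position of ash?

1

Level-order visits nodes level by level from the root, left to right within each level.
Level 0: ash
Level 1: tulip, hop
Level 2: aster, ivy
Level 3: elm, sage
Level 4: iris
Level 5: plum
Full level-order sequence: ash, tulip, hop, aster, ivy, elm, sage, iris, plum.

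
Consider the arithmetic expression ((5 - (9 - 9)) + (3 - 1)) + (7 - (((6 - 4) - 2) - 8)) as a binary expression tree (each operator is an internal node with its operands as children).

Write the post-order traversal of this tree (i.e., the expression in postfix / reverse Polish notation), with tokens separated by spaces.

5 9 9 - - 3 1 - + 7 6 4 - 2 - 8 - - +

Post-order on an expression tree gives postfix notation: for each operator, emit left operand, right operand, then the operator.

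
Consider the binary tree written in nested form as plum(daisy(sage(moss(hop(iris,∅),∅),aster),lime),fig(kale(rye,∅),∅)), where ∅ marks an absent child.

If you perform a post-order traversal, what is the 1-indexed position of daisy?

7

Post-order visits the left subtree, then the right subtree, then the node.
At plum: go left to daisy.
  At daisy: go left to sage.
    At sage: go left to moss.
      At moss: go left to hop.
        At hop: go left to iris.
          iris is a leaf — visit iris.
        At hop: no right child.
        Visit hop.
      At moss: no right child.
      Visit moss.
    At sage: go right to aster.
      aster is a leaf — visit aster.
    Visit sage.
  At daisy: go right to lime.
    lime is a leaf — visit lime.
  Visit daisy.
At plum: go right to fig.
  At fig: go left to kale.
    At kale: go left to rye.
      rye is a leaf — visit rye.
    At kale: no right child.
    Visit kale.
  At fig: no right child.
  Visit fig.
Visit plum.
Full post-order sequence: iris, hop, moss, aster, sage, lime, daisy, rye, kale, fig, plum.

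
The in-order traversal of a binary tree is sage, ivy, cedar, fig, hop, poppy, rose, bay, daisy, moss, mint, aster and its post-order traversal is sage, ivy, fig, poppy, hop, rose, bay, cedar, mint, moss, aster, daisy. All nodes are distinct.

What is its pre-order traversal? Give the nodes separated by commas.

daisy, cedar, ivy, sage, bay, rose, hop, fig, poppy, aster, moss, mint

The last element of post-order is the root; it splits in-order into left and right subtrees.
Root daisy: left subtree has 8 nodes {sage, ivy, cedar, fig, hop, poppy, rose, bay}, right has 3 {moss, mint, aster}.
  Root cedar: left subtree has 2 nodes {sage, ivy}, right has 5 {fig, hop, poppy, rose, bay}.
    Root ivy: left subtree has 1 node {sage}, right has 0 { }.
    Root bay: left subtree has 4 nodes {fig, hop, poppy, rose}, right has 0 { }.
      Root rose: left subtree has 3 nodes {fig, hop, poppy}, right has 0 { }.
        Root hop: left subtree has 1 node {fig}, right has 1 {poppy}.
  Root aster: left subtree has 2 nodes {moss, mint}, right has 0 { }.
    Root moss: left subtree has 0 nodes { }, right has 1 {mint}.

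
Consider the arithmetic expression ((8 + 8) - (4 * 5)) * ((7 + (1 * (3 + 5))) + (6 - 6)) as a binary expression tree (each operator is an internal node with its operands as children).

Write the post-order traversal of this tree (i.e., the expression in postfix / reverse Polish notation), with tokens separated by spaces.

8 8 + 4 5 * - 7 1 3 5 + * + 6 6 - + *

Post-order on an expression tree gives postfix notation: for each operator, emit left operand, right operand, then the operator.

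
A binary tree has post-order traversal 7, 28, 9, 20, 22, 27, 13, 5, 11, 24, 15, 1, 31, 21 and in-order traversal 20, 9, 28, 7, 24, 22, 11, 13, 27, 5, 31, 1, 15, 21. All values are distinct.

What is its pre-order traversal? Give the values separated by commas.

The last element of post-order is the root; it splits in-order into left and right subtrees.
Root 21: left subtree has 13 nodes {20, 9, 28, 7, 24, 22, 11, 13, 27, 5, 31, 1, 15}, right has 0 { }.
  Root 31: left subtree has 10 nodes {20, 9, 28, 7, 24, 22, 11, 13, 27, 5}, right has 2 {1, 15}.
    Root 24: left subtree has 4 nodes {20, 9, 28, 7}, right has 5 {22, 11, 13, 27, 5}.
      Root 20: left subtree has 0 nodes { }, right has 3 {9, 28, 7}.
        Root 9: left subtree has 0 nodes { }, right has 2 {28, 7}.
          Root 28: left subtree has 0 nodes { }, right has 1 {7}.
      Root 11: left subtree has 1 node {22}, right has 3 {13, 27, 5}.
        Root 5: left subtree has 2 nodes {13, 27}, right has 0 { }.
          Root 13: left subtree has 0 nodes { }, right has 1 {27}.
    Root 1: left subtree has 0 nodes { }, right has 1 {15}.

21, 31, 24, 20, 9, 28, 7, 11, 22, 5, 13, 27, 1, 15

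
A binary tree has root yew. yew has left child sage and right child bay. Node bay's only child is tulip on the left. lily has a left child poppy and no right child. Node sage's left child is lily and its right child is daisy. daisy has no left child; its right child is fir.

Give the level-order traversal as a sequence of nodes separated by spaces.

Level-order visits nodes level by level from the root, left to right within each level.
Level 0: yew
Level 1: sage, bay
Level 2: lily, daisy, tulip
Level 3: poppy, fir

yew sage bay lily daisy tulip poppy fir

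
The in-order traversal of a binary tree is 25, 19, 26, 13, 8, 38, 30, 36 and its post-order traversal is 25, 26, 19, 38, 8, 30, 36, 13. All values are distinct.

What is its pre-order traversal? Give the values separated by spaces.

The last element of post-order is the root; it splits in-order into left and right subtrees.
Root 13: left subtree has 3 nodes {25, 19, 26}, right has 4 {8, 38, 30, 36}.
  Root 19: left subtree has 1 node {25}, right has 1 {26}.
  Root 36: left subtree has 3 nodes {8, 38, 30}, right has 0 { }.
    Root 30: left subtree has 2 nodes {8, 38}, right has 0 { }.
      Root 8: left subtree has 0 nodes { }, right has 1 {38}.

13 19 25 26 36 30 8 38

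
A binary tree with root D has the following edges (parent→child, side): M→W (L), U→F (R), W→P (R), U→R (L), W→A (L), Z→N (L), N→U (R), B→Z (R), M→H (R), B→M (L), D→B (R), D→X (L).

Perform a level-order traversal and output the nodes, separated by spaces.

Level-order visits nodes level by level from the root, left to right within each level.
Level 0: D
Level 1: X, B
Level 2: M, Z
Level 3: W, H, N
Level 4: A, P, U
Level 5: R, F

D X B M Z W H N A P U R F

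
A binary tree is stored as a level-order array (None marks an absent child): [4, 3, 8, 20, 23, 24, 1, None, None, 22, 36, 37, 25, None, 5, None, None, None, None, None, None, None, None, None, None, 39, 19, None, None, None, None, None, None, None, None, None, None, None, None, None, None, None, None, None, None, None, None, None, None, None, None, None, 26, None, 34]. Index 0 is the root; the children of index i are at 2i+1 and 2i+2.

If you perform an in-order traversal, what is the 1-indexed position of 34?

13

In-order visits the left subtree, then the node, then the right subtree.
At 4: go left to 3.
  At 3: go left to 20.
    20 is a leaf — visit 20.
  Visit 3.
  At 3: go right to 23.
    At 23: go left to 22.
      22 is a leaf — visit 22.
    Visit 23.
    At 23: go right to 36.
      36 is a leaf — visit 36.
Visit 4.
At 4: go right to 8.
  At 8: go left to 24.
    At 24: go left to 37.
      37 is a leaf — visit 37.
    Visit 24.
    At 24: go right to 25.
      At 25: go left to 39.
        At 39: no left child.
        Visit 39.
        At 39: go right to 26.
          26 is a leaf — visit 26.
      Visit 25.
      At 25: go right to 19.
        At 19: no left child.
        Visit 19.
        At 19: go right to 34.
          34 is a leaf — visit 34.
  Visit 8.
  At 8: go right to 1.
    At 1: no left child.
    Visit 1.
    At 1: go right to 5.
      5 is a leaf — visit 5.
Full in-order sequence: 20, 3, 22, 23, 36, 4, 37, 24, 39, 26, 25, 19, 34, 8, 1, 5.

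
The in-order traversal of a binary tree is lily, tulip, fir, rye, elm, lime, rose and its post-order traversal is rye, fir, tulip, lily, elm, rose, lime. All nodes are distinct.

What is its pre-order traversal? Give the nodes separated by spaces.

lime elm lily tulip fir rye rose

The last element of post-order is the root; it splits in-order into left and right subtrees.
Root lime: left subtree has 5 nodes {lily, tulip, fir, rye, elm}, right has 1 {rose}.
  Root elm: left subtree has 4 nodes {lily, tulip, fir, rye}, right has 0 { }.
    Root lily: left subtree has 0 nodes { }, right has 3 {tulip, fir, rye}.
      Root tulip: left subtree has 0 nodes { }, right has 2 {fir, rye}.
        Root fir: left subtree has 0 nodes { }, right has 1 {rye}.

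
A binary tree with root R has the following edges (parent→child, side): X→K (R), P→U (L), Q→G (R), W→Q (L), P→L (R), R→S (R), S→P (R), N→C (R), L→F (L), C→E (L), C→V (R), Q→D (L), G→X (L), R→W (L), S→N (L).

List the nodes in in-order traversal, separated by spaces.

In-order visits the left subtree, then the node, then the right subtree.
At R: go left to W.
  At W: go left to Q.
    At Q: go left to D.
      D is a leaf — visit D.
    Visit Q.
    At Q: go right to G.
      At G: go left to X.
        At X: no left child.
        Visit X.
        At X: go right to K.
          K is a leaf — visit K.
      Visit G.
      At G: no right child.
  Visit W.
  At W: no right child.
Visit R.
At R: go right to S.
  At S: go left to N.
    At N: no left child.
    Visit N.
    At N: go right to C.
      At C: go left to E.
        E is a leaf — visit E.
      Visit C.
      At C: go right to V.
        V is a leaf — visit V.
  Visit S.
  At S: go right to P.
    At P: go left to U.
      U is a leaf — visit U.
    Visit P.
    At P: go right to L.
      At L: go left to F.
        F is a leaf — visit F.
      Visit L.
      At L: no right child.

D Q X K G W R N E C V S U P F L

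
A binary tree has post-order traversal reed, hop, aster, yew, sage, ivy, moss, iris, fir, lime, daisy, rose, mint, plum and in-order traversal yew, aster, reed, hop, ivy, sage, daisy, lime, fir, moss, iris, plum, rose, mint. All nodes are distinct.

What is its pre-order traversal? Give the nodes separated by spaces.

The last element of post-order is the root; it splits in-order into left and right subtrees.
Root plum: left subtree has 11 nodes {yew, aster, reed, hop, ivy, sage, daisy, lime, fir, moss, iris}, right has 2 {rose, mint}.
  Root daisy: left subtree has 6 nodes {yew, aster, reed, hop, ivy, sage}, right has 4 {lime, fir, moss, iris}.
    Root ivy: left subtree has 4 nodes {yew, aster, reed, hop}, right has 1 {sage}.
      Root yew: left subtree has 0 nodes { }, right has 3 {aster, reed, hop}.
        Root aster: left subtree has 0 nodes { }, right has 2 {reed, hop}.
          Root hop: left subtree has 1 node {reed}, right has 0 { }.
    Root lime: left subtree has 0 nodes { }, right has 3 {fir, moss, iris}.
      Root fir: left subtree has 0 nodes { }, right has 2 {moss, iris}.
        Root iris: left subtree has 1 node {moss}, right has 0 { }.
  Root mint: left subtree has 1 node {rose}, right has 0 { }.

plum daisy ivy yew aster hop reed sage lime fir iris moss mint rose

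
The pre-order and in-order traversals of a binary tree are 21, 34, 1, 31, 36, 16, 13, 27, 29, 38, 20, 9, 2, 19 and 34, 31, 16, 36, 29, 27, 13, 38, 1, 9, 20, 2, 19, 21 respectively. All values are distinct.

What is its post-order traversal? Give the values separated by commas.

The first element of pre-order is the root; it splits in-order into left and right subtrees.
Root 21: left subtree has 13 nodes {34, 31, 16, 36, 29, 27, 13, 38, 1, 9, 20, 2, 19}, right has 0 { }.
  Root 34: left subtree has 0 nodes { }, right has 12 {31, 16, 36, 29, 27, 13, 38, 1, 9, 20, 2, 19}.
    Root 1: left subtree has 7 nodes {31, 16, 36, 29, 27, 13, 38}, right has 4 {9, 20, 2, 19}.
      Root 31: left subtree has 0 nodes { }, right has 6 {16, 36, 29, 27, 13, 38}.
        Root 36: left subtree has 1 node {16}, right has 4 {29, 27, 13, 38}.
          Root 13: left subtree has 2 nodes {29, 27}, right has 1 {38}.
            Root 27: left subtree has 1 node {29}, right has 0 { }.
      Root 20: left subtree has 1 node {9}, right has 2 {2, 19}.
        Root 2: left subtree has 0 nodes { }, right has 1 {19}.

16, 29, 27, 38, 13, 36, 31, 9, 19, 2, 20, 1, 34, 21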